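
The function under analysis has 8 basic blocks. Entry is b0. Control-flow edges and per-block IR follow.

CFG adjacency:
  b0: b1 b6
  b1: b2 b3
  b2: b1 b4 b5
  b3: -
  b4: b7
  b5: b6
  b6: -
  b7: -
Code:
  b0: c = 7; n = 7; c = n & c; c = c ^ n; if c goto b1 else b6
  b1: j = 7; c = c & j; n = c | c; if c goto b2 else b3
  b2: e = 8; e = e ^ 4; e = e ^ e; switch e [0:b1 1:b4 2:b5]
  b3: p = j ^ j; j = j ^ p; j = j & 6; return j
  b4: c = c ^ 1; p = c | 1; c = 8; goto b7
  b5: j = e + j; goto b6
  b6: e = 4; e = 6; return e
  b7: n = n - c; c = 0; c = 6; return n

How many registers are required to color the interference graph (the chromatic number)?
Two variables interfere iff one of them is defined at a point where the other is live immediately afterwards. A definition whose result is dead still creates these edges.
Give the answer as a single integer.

Answer: 4

Derivation:
def/use:
  b0 def {c,n} use ∅
  b1 def {c,j,n} use {c}
  b2 def {e} use ∅
  b3 def {j,p} use {j}
  b4 def {c,p} use {c}
  b5 def {j} use {e,j}
  b6 def {e} use ∅
  b7 def {c,n} use {c,n}

Liveness:
  live b0: ∅→{c}
  live b1: {c}→{c,j,n}
  live b2: {c,j,n}→{c,e,j,n}
  live b3: {j}→∅
  live b4: {c,n}→{c,n}
  live b5: {e,j}→∅
  live b6: ∅→∅
  live b7: {c,n}→∅

Interference:
  c: {e,j,n}
  e: {c,j,n}
  j: {c,e,n,p}
  n: {c,e,j,p}
  p: {j,n}

Colouring:
  clique {c,e,j,n} ⇒ need ≥ 4
  4-colouring: r0={j}  r1={n}  r2={c,p}  r3={e}
  χ = 4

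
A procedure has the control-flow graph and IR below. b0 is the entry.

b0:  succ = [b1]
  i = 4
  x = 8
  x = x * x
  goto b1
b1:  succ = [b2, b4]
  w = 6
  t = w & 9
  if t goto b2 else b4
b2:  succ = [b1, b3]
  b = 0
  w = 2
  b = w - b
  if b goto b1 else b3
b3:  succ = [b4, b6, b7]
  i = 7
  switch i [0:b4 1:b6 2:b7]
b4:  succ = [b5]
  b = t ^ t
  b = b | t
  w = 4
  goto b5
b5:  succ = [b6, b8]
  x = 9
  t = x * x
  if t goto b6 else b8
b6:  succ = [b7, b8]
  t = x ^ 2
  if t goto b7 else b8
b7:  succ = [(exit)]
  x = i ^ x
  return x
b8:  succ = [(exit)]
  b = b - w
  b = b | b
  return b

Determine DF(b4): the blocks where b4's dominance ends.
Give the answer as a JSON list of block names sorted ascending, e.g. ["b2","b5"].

idom tree: b1←b0 b2←b1 b3←b2 b4←b1 b5←b4 b6←b1 b7←b1 b8←b1
Dom at joins:
  b1: preds {b0,b2}: {b0} ∩ {b0,b1,b2} = {b0}; idom=b0
  b4: preds {b1,b3}: {b0,b1} ∩ {b0,b1,b2,b3} = {b0,b1}; idom=b1
  b6: preds {b3,b5}: {b0,b1,b2,b3} ∩ {b0,b1,b4,b5} = {b0,b1}; idom=b1
  b7: preds {b3,b6}: {b0,b1,b2,b3} ∩ {b0,b1,b6} = {b0,b1}; idom=b1
  b8: preds {b5,b6}: {b0,b1,b4,b5} ∩ {b0,b1,b6} = {b0,b1}; idom=b1

Frontier:
  join b1 pred b0: · stop@b0
  join b1 pred b2: b2→b1 stop@b0
  join b4 pred b1: · stop@b1
  join b4 pred b3: b3→b2 stop@b1
  join b6 pred b3: b3→b2 stop@b1
  join b6 pred b5: b5→b4 stop@b1
  join b7 pred b3: b3→b2 stop@b1
  join b7 pred b6: b6 stop@b1
  join b8 pred b5: b5→b4 stop@b1
  join b8 pred b6: b6 stop@b1
  b0 → ∅
  b1 → {b1}
  b2 → {b1,b4,b6,b7}
  b3 → {b4,b6,b7}
  b4 → {b6,b8}
  b5 → {b6,b8}
  b6 → {b7,b8}
  b7 → ∅
  b8 → ∅

DF(b4) = ["b6", "b8"]

Answer: ["b6", "b8"]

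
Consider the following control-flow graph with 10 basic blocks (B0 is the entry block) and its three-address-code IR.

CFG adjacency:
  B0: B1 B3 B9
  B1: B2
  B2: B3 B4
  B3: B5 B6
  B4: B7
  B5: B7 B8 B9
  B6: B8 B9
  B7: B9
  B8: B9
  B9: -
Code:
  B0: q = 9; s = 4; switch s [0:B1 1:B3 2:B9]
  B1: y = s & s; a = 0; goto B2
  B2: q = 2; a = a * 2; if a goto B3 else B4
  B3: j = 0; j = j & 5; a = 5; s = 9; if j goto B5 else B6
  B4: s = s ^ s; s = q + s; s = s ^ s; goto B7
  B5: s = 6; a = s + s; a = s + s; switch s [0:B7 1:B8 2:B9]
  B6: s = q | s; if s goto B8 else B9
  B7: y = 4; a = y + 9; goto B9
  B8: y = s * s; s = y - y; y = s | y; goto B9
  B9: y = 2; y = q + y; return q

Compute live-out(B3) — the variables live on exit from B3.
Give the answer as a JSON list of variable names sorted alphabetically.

def/use:
  B0: def={q,s} ue=∅
  B1: def={a,y} ue={s}
  B2: def={a,q} ue={a}
  B3: def={a,j,s} ue=∅
  B4: def={s} ue={q,s}
  B5: def={a,s} ue=∅
  B6: def={s} ue={q,s}
  B7: def={a,y} ue=∅
  B8: def={s,y} ue={s}
  B9: def={y} ue={q}

Backward fixpoint:
  B0: in=∅ out={q,s}
  B1: in={s} out={a,s}
  B2: in={a,s} out={q,s}
  B3: in={q} out={q,s}
  B4: in={q,s} out={q}
  B5: in={q} out={q,s}
  B6: in={q,s} out={q,s}
  B7: in={q} out={q}
  B8: in={q,s} out={q}
  B9: in={q} out=∅

live-out(B3) = ["q", "s"]

Answer: ["q", "s"]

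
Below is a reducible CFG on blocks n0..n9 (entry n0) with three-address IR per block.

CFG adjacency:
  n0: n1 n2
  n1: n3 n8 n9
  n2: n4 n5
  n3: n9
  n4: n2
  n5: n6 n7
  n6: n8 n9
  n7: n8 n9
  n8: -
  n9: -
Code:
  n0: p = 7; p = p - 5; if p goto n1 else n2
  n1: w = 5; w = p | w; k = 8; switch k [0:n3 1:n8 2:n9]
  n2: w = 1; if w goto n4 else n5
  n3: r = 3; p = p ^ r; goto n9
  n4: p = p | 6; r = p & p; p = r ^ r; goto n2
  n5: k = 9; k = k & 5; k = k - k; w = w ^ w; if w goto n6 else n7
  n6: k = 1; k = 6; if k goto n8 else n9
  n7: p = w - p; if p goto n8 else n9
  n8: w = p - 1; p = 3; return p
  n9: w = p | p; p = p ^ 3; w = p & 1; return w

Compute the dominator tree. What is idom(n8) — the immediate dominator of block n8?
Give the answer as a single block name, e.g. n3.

idom tree: n1←n0 n2←n0 n3←n1 n4←n2 n5←n2 n6←n5 n7←n5 n8←n0 n9←n0
Dom∩ at merges:
  n2: preds {n0,n4}: {n0} ∩ {n0,n2,n4} = {n0}; idom=n0
  n8: preds {n1,n6,n7}: {n0,n1} ∩ {n0,n2,n5,n6} ∩ {n0,n2,n5,n7} = {n0}; idom=n0
  n9: preds {n1,n3,n6,n7}: {n0,n1} ∩ {n0,n1,n3} ∩ {n0,n2,n5,n6} ∩ {n0,n2,n5,n7} = {n0}; idom=n0

idom(n8) = n0

Answer: n0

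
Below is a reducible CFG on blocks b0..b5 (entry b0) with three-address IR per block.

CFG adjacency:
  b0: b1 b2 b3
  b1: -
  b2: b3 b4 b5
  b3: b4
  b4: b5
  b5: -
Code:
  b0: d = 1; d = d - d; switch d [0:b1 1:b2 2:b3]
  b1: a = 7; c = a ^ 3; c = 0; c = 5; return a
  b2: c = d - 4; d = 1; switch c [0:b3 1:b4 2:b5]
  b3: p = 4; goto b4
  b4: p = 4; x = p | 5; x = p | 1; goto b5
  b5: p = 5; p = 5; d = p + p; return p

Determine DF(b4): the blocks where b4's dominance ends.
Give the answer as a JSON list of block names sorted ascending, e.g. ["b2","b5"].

Answer: ["b5"]

Analysis:
idom tree: b1←b0 b2←b0 b3←b0 b4←b0 b5←b0
Dom∩ at merges:
  b3: preds {b0,b2}: {b0} ∩ {b0,b2} = {b0}; idom=b0
  b4: preds {b2,b3}: {b0,b2} ∩ {b0,b3} = {b0}; idom=b0
  b5: preds {b2,b4}: {b0,b2} ∩ {b0,b4} = {b0}; idom=b0

DF walk-up:
  join b3 pred b0: · stop@b0
  join b3 pred b2: b2 stop@b0
  join b4 pred b2: b2 stop@b0
  join b4 pred b3: b3 stop@b0
  join b5 pred b2: b2 stop@b0
  join b5 pred b4: b4 stop@b0
  b0 → ∅
  b1 → ∅
  b2 → {b3,b4,b5}
  b3 → {b4}
  b4 → {b5}
  b5 → ∅

DF(b4) = ["b5"]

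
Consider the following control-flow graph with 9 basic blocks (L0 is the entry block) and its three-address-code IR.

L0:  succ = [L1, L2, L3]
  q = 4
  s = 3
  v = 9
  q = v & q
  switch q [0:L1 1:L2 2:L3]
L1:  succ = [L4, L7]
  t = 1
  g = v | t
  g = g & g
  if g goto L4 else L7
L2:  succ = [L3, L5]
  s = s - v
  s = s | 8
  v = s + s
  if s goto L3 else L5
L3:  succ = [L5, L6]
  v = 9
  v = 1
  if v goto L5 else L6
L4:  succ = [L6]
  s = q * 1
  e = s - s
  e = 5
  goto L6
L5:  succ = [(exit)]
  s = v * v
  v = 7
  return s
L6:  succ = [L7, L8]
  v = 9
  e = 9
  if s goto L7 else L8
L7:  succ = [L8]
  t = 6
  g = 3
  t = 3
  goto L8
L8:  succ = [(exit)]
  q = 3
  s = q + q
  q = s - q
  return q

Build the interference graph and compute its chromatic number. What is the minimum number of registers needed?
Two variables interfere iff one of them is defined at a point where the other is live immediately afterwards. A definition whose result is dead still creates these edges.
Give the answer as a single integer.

Block summaries:
  L0: def={q,s,v} ue=∅
  L1: def={g,t} ue={v}
  L2: def={s,v} ue={s,v}
  L3: def={v} ue=∅
  L4: def={e,s} ue={q}
  L5: def={s,v} ue={v}
  L6: def={e,v} ue={s}
  L7: def={g,t} ue=∅
  L8: def={q,s} ue=∅

Live sets:
  live L0: ∅→{q,s,v}
  live L1: {q,v}→{q}
  live L2: {s,v}→{s,v}
  live L3: {s}→{s,v}
  live L4: {q}→{s}
  live L5: {v}→∅
  live L6: {s}→∅
  live L7: ∅→∅
  live L8: ∅→∅

Conflict graph:
  e — {s}
  g — {q}
  q — {g,s,t,v}
  s — {e,q,v}
  t — {q,v}
  v — {q,s,t}

Colouring:
  clique {q,s,v} ⇒ need ≥ 3
  3-colouring: R0={e,q}  R1={g,s,t}  R2={v}
  χ = 3

Answer: 3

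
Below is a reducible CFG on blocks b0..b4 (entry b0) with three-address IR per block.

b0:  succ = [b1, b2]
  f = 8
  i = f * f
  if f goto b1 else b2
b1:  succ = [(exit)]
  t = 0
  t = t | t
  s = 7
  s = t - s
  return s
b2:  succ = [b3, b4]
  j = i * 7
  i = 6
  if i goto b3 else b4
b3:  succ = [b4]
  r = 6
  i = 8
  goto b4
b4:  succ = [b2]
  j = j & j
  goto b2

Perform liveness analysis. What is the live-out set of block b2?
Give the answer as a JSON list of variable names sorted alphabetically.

Answer: ["i", "j"]

Analysis:
Block summaries:
  b0: def={f,i} ue=∅
  b1: def={s,t} ue=∅
  b2: def={i,j} ue={i}
  b3: def={i,r} ue=∅
  b4: def={j} ue={j}

Liveness:
  b0 li=∅ lo={i}
  b1 li=∅ lo=∅
  b2 li={i} lo={i,j}
  b3 li={j} lo={i,j}
  b4 li={i,j} lo={i}

live-out(b2) = ["i", "j"]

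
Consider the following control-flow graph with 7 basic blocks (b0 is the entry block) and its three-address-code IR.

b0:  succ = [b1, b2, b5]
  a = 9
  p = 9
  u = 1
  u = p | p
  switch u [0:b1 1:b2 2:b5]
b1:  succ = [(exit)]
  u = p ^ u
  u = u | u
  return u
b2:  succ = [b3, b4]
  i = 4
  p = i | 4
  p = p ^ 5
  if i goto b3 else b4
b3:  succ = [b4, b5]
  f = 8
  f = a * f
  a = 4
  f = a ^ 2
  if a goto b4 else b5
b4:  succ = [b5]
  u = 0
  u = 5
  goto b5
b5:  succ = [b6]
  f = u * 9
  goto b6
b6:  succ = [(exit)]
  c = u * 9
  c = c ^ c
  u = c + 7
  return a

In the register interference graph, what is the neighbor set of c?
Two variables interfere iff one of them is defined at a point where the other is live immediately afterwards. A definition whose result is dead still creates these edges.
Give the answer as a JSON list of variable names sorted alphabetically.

Per-block:
  b0 def {a,p,u} use ∅
  b1 def {u} use {p,u}
  b2 def {i,p} use ∅
  b3 def {a,f} use {a}
  b4 def {u} use ∅
  b5 def {f} use {u}
  b6 def {c,u} use {a,u}

Live sets:
  b0: in=∅ out={a,p,u}
  b1: in={p,u} out=∅
  b2: in={a,u} out={a,u}
  b3: in={a,u} out={a,u}
  b4: in={a} out={a,u}
  b5: in={a,u} out={a,u}
  b6: in={a,u} out=∅

Conflict graph:
  a: {c,f,i,p,u}
  c: {a}
  f: {a,u}
  i: {a,p,u}
  p: {a,i,u}
  u: {a,f,i,p}

N(c) = ["a"]

Answer: ["a"]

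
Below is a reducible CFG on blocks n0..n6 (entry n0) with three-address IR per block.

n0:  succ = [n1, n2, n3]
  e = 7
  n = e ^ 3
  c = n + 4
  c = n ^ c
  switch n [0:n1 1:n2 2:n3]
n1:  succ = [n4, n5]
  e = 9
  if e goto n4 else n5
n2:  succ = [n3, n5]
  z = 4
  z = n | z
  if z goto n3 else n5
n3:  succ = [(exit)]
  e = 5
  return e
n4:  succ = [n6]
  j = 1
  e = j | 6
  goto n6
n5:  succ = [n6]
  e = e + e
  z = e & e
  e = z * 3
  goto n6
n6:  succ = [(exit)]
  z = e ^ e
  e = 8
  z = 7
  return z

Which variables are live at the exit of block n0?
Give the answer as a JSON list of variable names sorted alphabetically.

Answer: ["e", "n"]

Working:
Per-block:
  n0: {c,e,n} / ∅
  n1: {e} / ∅
  n2: {z} / {n}
  n3: {e} / ∅
  n4: {e,j} / ∅
  n5: {e,z} / {e}
  n6: {e,z} / {e}

Liveness:
  n0 li=∅ lo={e,n}
  n1 li=∅ lo={e}
  n2 li={e,n} lo={e}
  n3 li=∅ lo=∅
  n4 li=∅ lo={e}
  n5 li={e} lo={e}
  n6 li={e} lo=∅

live-out(n0) = ["e", "n"]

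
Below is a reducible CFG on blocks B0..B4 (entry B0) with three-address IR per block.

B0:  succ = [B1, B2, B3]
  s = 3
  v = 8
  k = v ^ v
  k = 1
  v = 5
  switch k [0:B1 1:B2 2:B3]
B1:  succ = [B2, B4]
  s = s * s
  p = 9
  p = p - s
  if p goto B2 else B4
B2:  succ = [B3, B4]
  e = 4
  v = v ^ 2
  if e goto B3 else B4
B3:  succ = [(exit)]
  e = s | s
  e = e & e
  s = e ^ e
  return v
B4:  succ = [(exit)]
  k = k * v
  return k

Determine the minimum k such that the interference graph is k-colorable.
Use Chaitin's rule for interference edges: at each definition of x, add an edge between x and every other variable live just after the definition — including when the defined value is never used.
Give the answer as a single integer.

Answer: 4

Analysis:
def/use:
  B0: {k,s,v} / ∅
  B1: {p,s} / {s}
  B2: {e,v} / {v}
  B3: {e,s} / {s,v}
  B4: {k} / {k,v}

Live sets:
  live B0: ∅→{k,s,v}
  live B1: {k,s,v}→{k,s,v}
  live B2: {k,s,v}→{k,s,v}
  live B3: {s,v}→∅
  live B4: {k,v}→∅

Interfere edges:
  e — {k,s,v}
  k — {e,p,s,v}
  p — {k,s,v}
  s — {e,k,p,v}
  v — {e,k,p,s}

Chromatic number:
  {e,k,s,v} pairwise interfere (4-clique) ⇒ χ ≥ 4
  assign e→r3 k→r0 p→r3 s→r1 v→r2 — no edge inside a register ⇒ χ ≤ 4
  χ = 4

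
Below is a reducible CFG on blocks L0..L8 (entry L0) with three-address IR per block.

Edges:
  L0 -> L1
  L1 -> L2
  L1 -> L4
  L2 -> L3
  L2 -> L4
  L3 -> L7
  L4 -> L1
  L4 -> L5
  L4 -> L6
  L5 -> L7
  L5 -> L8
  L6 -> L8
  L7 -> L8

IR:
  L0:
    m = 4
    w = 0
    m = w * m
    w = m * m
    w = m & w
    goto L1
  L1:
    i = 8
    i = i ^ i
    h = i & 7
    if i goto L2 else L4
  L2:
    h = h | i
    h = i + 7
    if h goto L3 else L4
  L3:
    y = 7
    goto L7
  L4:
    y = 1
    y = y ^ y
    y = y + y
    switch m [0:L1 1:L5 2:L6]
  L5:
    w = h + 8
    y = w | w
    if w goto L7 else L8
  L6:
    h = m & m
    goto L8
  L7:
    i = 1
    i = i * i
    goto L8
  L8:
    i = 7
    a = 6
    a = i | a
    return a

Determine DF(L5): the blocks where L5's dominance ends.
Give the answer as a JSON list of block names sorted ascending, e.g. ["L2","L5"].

Answer: ["L7", "L8"]

Derivation:
idom tree: L1←L0 L2←L1 L3←L2 L4←L1 L5←L4 L6←L4 L7←L1 L8←L1
Dom at joins:
  L1: preds {L0,L4}: {L0} ∩ {L0,L1,L4} = {L0}; idom=L0
  L4: preds {L1,L2}: {L0,L1} ∩ {L0,L1,L2} = {L0,L1}; idom=L1
  L7: preds {L3,L5}: {L0,L1,L2,L3} ∩ {L0,L1,L4,L5} = {L0,L1}; idom=L1
  L8: preds {L5,L6,L7}: {L0,L1,L4,L5} ∩ {L0,L1,L4,L6} ∩ {L0,L1,L7} = {L0,L1}; idom=L1

DF walk-up:
  L1←L0: walk · to L0
  L1←L4: walk L4→L1 to L0
  L4←L1: walk · to L1
  L4←L2: walk L2 to L1
  L7←L3: walk L3→L2 to L1
  L7←L5: walk L5→L4 to L1
  L8←L5: walk L5→L4 to L1
  L8←L6: walk L6→L4 to L1
  L8←L7: walk L7 to L1
  L0 → ∅
  L1 → {L1}
  L2 → {L4,L7}
  L3 → {L7}
  L4 → {L1,L7,L8}
  L5 → {L7,L8}
  L6 → {L8}
  L7 → {L8}
  L8 → ∅

DF(L5) = ["L7", "L8"]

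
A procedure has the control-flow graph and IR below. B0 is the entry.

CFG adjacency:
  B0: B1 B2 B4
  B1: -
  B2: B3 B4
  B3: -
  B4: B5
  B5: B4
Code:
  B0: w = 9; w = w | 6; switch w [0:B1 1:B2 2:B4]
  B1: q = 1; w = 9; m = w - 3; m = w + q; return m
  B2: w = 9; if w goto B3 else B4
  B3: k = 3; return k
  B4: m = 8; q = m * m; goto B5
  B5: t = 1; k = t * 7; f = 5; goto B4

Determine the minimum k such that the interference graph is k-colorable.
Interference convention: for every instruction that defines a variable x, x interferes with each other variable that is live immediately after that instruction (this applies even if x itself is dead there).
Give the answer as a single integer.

Answer: 3

Derivation:
Per-block:
  B0: {w} / ∅
  B1: {m,q,w} / ∅
  B2: {w} / ∅
  B3: {k} / ∅
  B4: {m,q} / ∅
  B5: {f,k,t} / ∅

Live sets:
  B0 li=∅ lo=∅
  B1 li=∅ lo=∅
  B2 li=∅ lo=∅
  B3 li=∅ lo=∅
  B4 li=∅ lo=∅
  B5 li=∅ lo=∅

Interference:
  f — ∅
  k — ∅
  m — {q,w}
  q — {m,w}
  t — ∅
  w — {m,q}

Registers:
  {m,q,w} pairwise interfere (3-clique) ⇒ χ ≥ 3
  assign f→R0 k→R0 m→R0 q→R1 t→R0 w→R2 — no edge inside a register ⇒ χ ≤ 3
  χ = 3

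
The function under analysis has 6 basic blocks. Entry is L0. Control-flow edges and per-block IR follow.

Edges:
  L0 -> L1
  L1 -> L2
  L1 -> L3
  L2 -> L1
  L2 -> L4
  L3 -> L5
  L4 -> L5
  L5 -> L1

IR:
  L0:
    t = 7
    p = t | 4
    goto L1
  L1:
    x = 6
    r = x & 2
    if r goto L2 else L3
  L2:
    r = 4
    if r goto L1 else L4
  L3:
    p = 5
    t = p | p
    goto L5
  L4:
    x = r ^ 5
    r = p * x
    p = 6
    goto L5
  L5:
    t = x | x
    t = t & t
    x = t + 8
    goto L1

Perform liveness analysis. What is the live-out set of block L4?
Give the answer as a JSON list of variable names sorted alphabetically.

Block summaries:
  L0 def {p,t} use ∅
  L1 def {r,x} use ∅
  L2 def {r} use ∅
  L3 def {p,t} use ∅
  L4 def {p,r,x} use {p,r}
  L5 def {t,x} use {x}

Backward fixpoint:
  live L0: ∅→{p}
  live L1: {p}→{p,x}
  live L2: {p}→{p,r}
  live L3: {x}→{p,x}
  live L4: {p,r}→{p,x}
  live L5: {p,x}→{p}

live-out(L4) = ["p", "x"]

Answer: ["p", "x"]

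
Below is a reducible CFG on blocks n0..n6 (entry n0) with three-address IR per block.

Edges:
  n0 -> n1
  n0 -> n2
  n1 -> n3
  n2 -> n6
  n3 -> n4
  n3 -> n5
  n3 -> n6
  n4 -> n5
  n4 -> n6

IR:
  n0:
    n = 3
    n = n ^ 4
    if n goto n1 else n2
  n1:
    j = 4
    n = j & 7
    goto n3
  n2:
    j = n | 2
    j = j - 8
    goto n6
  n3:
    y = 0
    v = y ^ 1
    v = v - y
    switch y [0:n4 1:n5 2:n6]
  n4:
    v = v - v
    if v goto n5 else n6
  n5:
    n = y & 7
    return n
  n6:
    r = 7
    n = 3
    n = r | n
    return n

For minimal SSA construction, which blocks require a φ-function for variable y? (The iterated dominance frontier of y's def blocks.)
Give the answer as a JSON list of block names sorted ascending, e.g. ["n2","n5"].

idom tree: n1←n0 n2←n0 n3←n1 n4←n3 n5←n3 n6←n0
Dom∩ at merges:
  n5: preds {n3,n4}: {n0,n1,n3} ∩ {n0,n1,n3,n4} = {n0,n1,n3}; idom=n3
  n6: preds {n2,n3,n4}: {n0,n2} ∩ {n0,n1,n3} ∩ {n0,n1,n3,n4} = {n0}; idom=n0

DF derivation:
  join n5 pred n3: · stop@n3
  join n5 pred n4: n4 stop@n3
  join n6 pred n2: n2 stop@n0
  join n6 pred n3: n3→n1 stop@n0
  join n6 pred n4: n4→n3→n1 stop@n0
  DF(n0)=∅
  DF(n1)={n6}
  DF(n2)={n6}
  DF(n3)={n6}
  DF(n4)={n5,n6}
  DF(n5)=∅
  DF(n6)=∅

φ for y: defs {n3}
  DF⁺ = {n6}

Answer: ["n6"]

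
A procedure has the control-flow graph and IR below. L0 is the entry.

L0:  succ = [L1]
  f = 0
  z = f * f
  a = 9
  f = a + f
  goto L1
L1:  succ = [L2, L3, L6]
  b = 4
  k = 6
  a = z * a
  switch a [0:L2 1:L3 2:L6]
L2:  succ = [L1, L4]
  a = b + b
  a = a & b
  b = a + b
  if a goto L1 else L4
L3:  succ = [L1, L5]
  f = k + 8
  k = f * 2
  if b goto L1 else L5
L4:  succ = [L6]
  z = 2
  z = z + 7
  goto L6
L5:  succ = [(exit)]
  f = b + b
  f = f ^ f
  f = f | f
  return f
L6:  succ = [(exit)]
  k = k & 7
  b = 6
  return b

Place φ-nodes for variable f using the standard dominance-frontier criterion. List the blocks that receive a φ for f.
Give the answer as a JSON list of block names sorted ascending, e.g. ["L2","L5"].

idom tree: L1←L0 L2←L1 L3←L1 L4←L2 L5←L3 L6←L1
Dom∩ at merges:
  L1: preds {L0,L2,L3}: {L0} ∩ {L0,L1,L2} ∩ {L0,L1,L3} = {L0}; idom=L0
  L6: preds {L1,L4}: {L0,L1} ∩ {L0,L1,L2,L4} = {L0,L1}; idom=L1

Frontier:
  join L1 pred L0: · stop@L0
  join L1 pred L2: L2→L1 stop@L0
  join L1 pred L3: L3→L1 stop@L0
  join L6 pred L1: · stop@L1
  join L6 pred L4: L4→L2 stop@L1
  DF(L0)=∅
  DF(L1)={L1}
  DF(L2)={L1,L6}
  DF(L3)={L1}
  DF(L4)={L6}
  DF(L5)=∅
  DF(L6)=∅

φ for f: defs {L0,L3,L5}
  DF⁺ = {L1}

Answer: ["L1"]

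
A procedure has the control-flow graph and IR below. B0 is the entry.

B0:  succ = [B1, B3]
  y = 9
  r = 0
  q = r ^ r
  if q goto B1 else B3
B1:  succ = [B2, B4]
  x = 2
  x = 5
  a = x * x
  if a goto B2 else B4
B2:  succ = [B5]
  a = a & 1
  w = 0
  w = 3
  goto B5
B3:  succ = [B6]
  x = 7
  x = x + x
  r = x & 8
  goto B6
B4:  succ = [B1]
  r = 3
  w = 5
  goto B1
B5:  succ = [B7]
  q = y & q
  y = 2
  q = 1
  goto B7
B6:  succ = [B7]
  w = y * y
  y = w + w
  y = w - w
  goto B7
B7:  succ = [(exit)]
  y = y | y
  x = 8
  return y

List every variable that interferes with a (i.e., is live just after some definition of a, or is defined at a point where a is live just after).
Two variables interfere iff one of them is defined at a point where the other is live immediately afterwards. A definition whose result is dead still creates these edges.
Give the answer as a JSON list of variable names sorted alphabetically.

def/use:
  B0: def={q,r,y} ue=∅
  B1: def={a,x} ue=∅
  B2: def={a,w} ue={a}
  B3: def={r,x} ue=∅
  B4: def={r,w} ue=∅
  B5: def={q,y} ue={q,y}
  B6: def={w,y} ue={y}
  B7: def={x,y} ue={y}

Live sets:
  B0 li=∅ lo={q,y}
  B1 li={q,y} lo={a,q,y}
  B2 li={a,q,y} lo={q,y}
  B3 li={y} lo={y}
  B4 li={q,y} lo={q,y}
  B5 li={q,y} lo={y}
  B6 li={y} lo={y}
  B7 li={y} lo=∅

Interfere edges:
  a: {q,y}
  q: {a,r,w,x,y}
  r: {q,y}
  w: {q,y}
  x: {q,y}
  y: {a,q,r,w,x}

N(a) = ["q", "y"]

Answer: ["q", "y"]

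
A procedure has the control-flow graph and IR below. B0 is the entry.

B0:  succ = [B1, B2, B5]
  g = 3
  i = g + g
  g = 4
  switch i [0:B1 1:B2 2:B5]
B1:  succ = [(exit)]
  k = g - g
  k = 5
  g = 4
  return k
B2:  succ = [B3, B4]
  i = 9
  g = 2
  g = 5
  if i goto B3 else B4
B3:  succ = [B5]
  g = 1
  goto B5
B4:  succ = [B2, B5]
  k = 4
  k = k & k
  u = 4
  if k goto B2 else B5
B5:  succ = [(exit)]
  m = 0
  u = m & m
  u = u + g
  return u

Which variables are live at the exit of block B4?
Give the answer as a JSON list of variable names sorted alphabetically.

Answer: ["g"]

Working:
Block summaries:
  B0 def {g,i} use ∅
  B1 def {g,k} use {g}
  B2 def {g,i} use ∅
  B3 def {g} use ∅
  B4 def {k,u} use ∅
  B5 def {m,u} use {g}

Live sets:
  live B0: ∅→{g}
  live B1: {g}→∅
  live B2: ∅→{g}
  live B3: ∅→{g}
  live B4: {g}→{g}
  live B5: {g}→∅

live-out(B4) = ["g"]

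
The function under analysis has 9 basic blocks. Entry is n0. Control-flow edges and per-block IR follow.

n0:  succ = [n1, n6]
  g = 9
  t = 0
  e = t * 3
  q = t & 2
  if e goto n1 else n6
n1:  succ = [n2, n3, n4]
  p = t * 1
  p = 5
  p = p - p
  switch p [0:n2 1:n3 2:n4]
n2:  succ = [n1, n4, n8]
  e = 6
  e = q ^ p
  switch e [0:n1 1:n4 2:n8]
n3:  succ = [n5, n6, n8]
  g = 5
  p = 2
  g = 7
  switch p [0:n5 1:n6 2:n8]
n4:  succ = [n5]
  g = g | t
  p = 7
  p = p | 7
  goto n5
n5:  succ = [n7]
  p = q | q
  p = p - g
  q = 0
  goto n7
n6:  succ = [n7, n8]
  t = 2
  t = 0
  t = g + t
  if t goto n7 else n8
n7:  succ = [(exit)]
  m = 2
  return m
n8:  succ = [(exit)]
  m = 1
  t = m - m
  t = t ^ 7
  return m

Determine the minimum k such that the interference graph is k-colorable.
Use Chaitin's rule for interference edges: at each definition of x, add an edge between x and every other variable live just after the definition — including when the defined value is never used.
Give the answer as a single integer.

def/use:
  n0 def {e,g,q,t} use ∅
  n1 def {p} use {t}
  n2 def {e} use {p,q}
  n3 def {g,p} use ∅
  n4 def {g,p} use {g,t}
  n5 def {p,q} use {g,q}
  n6 def {t} use {g}
  n7 def {m} use ∅
  n8 def {m,t} use ∅

Backward fixpoint:
  n0 li=∅ lo={g,q,t}
  n1 li={g,q,t} lo={g,p,q,t}
  n2 li={g,p,q,t} lo={g,q,t}
  n3 li={q} lo={g,q}
  n4 li={g,q,t} lo={g,q}
  n5 li={g,q} lo=∅
  n6 li={g} lo=∅
  n7 li=∅ lo=∅
  n8 li=∅ lo=∅

Conflict graph:
  e — {g,p,q,t}
  g — {e,p,q,t}
  m — {t}
  p — {e,g,q,t}
  q — {e,g,p,t}
  t — {e,g,m,p,q}

Chromatic number:
  clique {e,g,p,q,t} ⇒ need ≥ 5
  assign e→r1 g→r2 m→r1 p→r3 q→r4 t→r0 — no edge inside a register ⇒ χ ≤ 5
  χ = 5

Answer: 5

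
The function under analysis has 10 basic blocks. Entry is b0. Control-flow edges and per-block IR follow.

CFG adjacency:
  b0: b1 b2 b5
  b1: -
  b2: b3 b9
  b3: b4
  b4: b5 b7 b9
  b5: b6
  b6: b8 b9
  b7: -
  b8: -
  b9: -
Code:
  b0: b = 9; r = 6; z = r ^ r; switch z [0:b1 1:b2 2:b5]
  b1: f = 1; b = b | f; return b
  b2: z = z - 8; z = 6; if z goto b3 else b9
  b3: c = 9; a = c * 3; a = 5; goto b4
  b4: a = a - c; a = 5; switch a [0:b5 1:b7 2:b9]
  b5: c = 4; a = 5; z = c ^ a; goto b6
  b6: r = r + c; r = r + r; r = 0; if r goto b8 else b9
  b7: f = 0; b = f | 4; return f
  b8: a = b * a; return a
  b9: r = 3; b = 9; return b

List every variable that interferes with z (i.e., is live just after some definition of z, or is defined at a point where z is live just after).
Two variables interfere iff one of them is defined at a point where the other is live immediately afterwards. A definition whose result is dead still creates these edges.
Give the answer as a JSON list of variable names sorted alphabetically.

Answer: ["a", "b", "c", "r"]

Analysis:
def/use:
  b0: {b,r,z} / ∅
  b1: {b,f} / {b}
  b2: {z} / {z}
  b3: {a,c} / ∅
  b4: {a} / {a,c}
  b5: {a,c,z} / ∅
  b6: {r} / {c,r}
  b7: {b,f} / ∅
  b8: {a} / {a,b}
  b9: {b,r} / ∅

Liveness:
  b0: in=∅ out={b,r,z}
  b1: in={b} out=∅
  b2: in={b,r,z} out={b,r}
  b3: in={b,r} out={a,b,c,r}
  b4: in={a,b,c,r} out={b,r}
  b5: in={b,r} out={a,b,c,r}
  b6: in={a,b,c,r} out={a,b}
  b7: in=∅ out=∅
  b8: in={a,b} out=∅
  b9: in=∅ out=∅

Interfere edges:
  a — {b,c,r,z}
  b — {a,c,f,r,z}
  c — {a,b,r,z}
  f — {b}
  r — {a,b,c,z}
  z — {a,b,c,r}

N(z) = ["a", "b", "c", "r"]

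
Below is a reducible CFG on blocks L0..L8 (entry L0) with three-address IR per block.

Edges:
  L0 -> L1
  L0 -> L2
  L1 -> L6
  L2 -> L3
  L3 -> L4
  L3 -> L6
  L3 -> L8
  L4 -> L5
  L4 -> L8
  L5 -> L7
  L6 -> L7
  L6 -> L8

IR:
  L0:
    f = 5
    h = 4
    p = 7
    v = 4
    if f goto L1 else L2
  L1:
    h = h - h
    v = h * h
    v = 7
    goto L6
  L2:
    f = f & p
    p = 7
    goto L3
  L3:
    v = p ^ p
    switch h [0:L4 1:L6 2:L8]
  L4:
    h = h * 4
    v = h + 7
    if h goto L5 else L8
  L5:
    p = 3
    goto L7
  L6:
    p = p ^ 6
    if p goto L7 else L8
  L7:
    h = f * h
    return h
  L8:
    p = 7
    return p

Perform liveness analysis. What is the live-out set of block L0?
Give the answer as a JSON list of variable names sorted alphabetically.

Per-block:
  L0: {f,h,p,v} / ∅
  L1: {h,v} / {h}
  L2: {f,p} / {f,p}
  L3: {v} / {h,p}
  L4: {h,v} / {h}
  L5: {p} / ∅
  L6: {p} / {p}
  L7: {h} / {f,h}
  L8: {p} / ∅

Backward fixpoint:
  L0 li=∅ lo={f,h,p}
  L1 li={f,h,p} lo={f,h,p}
  L2 li={f,h,p} lo={f,h,p}
  L3 li={f,h,p} lo={f,h,p}
  L4 li={f,h} lo={f,h}
  L5 li={f,h} lo={f,h}
  L6 li={f,h,p} lo={f,h}
  L7 li={f,h} lo=∅
  L8 li=∅ lo=∅

live-out(L0) = ["f", "h", "p"]

Answer: ["f", "h", "p"]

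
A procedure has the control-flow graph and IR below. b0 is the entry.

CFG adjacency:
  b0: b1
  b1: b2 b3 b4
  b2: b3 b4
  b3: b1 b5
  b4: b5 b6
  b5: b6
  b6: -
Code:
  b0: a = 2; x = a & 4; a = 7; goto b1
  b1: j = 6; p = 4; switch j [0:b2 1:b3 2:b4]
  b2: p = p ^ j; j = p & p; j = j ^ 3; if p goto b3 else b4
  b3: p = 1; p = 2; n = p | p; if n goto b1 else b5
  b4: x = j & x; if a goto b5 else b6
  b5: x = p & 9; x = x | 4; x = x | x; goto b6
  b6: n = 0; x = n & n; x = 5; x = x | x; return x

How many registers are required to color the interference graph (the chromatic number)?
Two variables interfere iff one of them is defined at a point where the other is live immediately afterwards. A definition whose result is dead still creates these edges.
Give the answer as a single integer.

def/use:
  b0 def {a,x} use ∅
  b1 def {j,p} use ∅
  b2 def {j,p} use {j,p}
  b3 def {n,p} use ∅
  b4 def {x} use {a,j,x}
  b5 def {x} use {p}
  b6 def {n,x} use ∅

Liveness:
  live b0: ∅→{a,x}
  live b1: {a,x}→{a,j,p,x}
  live b2: {a,j,p,x}→{a,j,p,x}
  live b3: {a,x}→{a,p,x}
  live b4: {a,j,p,x}→{p}
  live b5: {p}→∅
  live b6: ∅→∅

Interfere edges:
  a: {j,n,p,x}
  j: {a,p,x}
  n: {a,p,x}
  p: {a,j,n,x}
  x: {a,j,n,p}

Registers:
  {a,j,p,x} pairwise interfere (4-clique) ⇒ χ ≥ 4
  4-colouring: c0={a}  c1={p}  c2={x}  c3={j,n}
  χ = 4

Answer: 4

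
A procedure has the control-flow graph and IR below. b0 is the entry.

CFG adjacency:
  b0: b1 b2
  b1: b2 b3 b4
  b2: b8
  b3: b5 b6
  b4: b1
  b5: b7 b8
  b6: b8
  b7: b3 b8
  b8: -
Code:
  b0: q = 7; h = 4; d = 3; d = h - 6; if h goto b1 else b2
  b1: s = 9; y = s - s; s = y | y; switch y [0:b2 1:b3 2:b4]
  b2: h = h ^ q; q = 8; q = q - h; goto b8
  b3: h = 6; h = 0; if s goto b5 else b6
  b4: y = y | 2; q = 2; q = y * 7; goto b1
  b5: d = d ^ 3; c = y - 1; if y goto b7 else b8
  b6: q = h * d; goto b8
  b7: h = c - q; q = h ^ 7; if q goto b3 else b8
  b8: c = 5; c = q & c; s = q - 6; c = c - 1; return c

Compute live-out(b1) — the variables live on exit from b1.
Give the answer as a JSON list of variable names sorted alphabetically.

def/use:
  b0: def={d,h,q} ue=∅
  b1: def={s,y} ue=∅
  b2: def={h,q} ue={h,q}
  b3: def={h} ue={s}
  b4: def={q,y} ue={y}
  b5: def={c,d} ue={d,y}
  b6: def={q} ue={d,h}
  b7: def={h,q} ue={c,q}
  b8: def={c,s} ue={q}

Live sets:
  b0: in=∅ out={d,h,q}
  b1: in={d,h,q} out={d,h,q,s,y}
  b2: in={h,q} out={q}
  b3: in={d,q,s,y} out={d,h,q,s,y}
  b4: in={d,h,y} out={d,h,q}
  b5: in={d,q,s,y} out={c,d,q,s,y}
  b6: in={d,h} out={q}
  b7: in={c,d,q,s,y} out={d,q,s,y}
  b8: in={q} out=∅

live-out(b1) = ["d", "h", "q", "s", "y"]

Answer: ["d", "h", "q", "s", "y"]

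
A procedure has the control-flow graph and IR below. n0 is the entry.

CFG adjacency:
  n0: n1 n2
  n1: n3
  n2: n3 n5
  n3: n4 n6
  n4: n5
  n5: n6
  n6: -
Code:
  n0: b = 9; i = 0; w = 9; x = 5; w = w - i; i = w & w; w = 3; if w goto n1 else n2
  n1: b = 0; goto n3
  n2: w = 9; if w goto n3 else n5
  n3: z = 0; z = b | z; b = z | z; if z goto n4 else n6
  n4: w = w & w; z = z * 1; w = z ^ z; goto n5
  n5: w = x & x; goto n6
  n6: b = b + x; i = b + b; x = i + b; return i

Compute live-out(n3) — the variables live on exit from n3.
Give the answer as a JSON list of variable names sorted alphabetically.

Per-block:
  n0 def {b,i,w,x} use ∅
  n1 def {b} use ∅
  n2 def {w} use ∅
  n3 def {b,z} use {b}
  n4 def {w,z} use {w,z}
  n5 def {w} use {x}
  n6 def {b,i,x} use {b,x}

Backward fixpoint:
  live n0: ∅→{b,w,x}
  live n1: {w,x}→{b,w,x}
  live n2: {b,x}→{b,w,x}
  live n3: {b,w,x}→{b,w,x,z}
  live n4: {b,w,x,z}→{b,x}
  live n5: {b,x}→{b,x}
  live n6: {b,x}→∅

live-out(n3) = ["b", "w", "x", "z"]

Answer: ["b", "w", "x", "z"]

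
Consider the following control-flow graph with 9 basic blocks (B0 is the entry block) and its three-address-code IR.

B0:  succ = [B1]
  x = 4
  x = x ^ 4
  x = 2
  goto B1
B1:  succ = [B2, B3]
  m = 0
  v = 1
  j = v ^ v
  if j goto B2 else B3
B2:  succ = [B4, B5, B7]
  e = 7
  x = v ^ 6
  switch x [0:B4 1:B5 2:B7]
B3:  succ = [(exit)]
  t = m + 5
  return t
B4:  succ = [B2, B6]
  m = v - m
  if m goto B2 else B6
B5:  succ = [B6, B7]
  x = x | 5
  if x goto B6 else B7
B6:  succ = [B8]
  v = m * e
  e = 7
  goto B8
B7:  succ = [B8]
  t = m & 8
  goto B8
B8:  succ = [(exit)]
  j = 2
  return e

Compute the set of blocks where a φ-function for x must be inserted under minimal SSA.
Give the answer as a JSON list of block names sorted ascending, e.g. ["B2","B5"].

idom tree: B1←B0 B2←B1 B3←B1 B4←B2 B5←B2 B6←B2 B7←B2 B8←B2
Join-block Dom:
  B2: preds {B1,B4}: {B0,B1} ∩ {B0,B1,B2,B4} = {B0,B1}; idom=B1
  B6: preds {B4,B5}: {B0,B1,B2,B4} ∩ {B0,B1,B2,B5} = {B0,B1,B2}; idom=B2
  B7: preds {B2,B5}: {B0,B1,B2} ∩ {B0,B1,B2,B5} = {B0,B1,B2}; idom=B2
  B8: preds {B6,B7}: {B0,B1,B2,B6} ∩ {B0,B1,B2,B7} = {B0,B1,B2}; idom=B2

Frontier:
  join B2 pred B1: · stop@B1
  join B2 pred B4: B4→B2 stop@B1
  join B6 pred B4: B4 stop@B2
  join B6 pred B5: B5 stop@B2
  join B7 pred B2: · stop@B2
  join B7 pred B5: B5 stop@B2
  join B8 pred B6: B6 stop@B2
  join B8 pred B7: B7 stop@B2
  DF(B0)=∅
  DF(B1)=∅
  DF(B2)={B2}
  DF(B3)=∅
  DF(B4)={B2,B6}
  DF(B5)={B6,B7}
  DF(B6)={B8}
  DF(B7)={B8}
  DF(B8)=∅

φ for x: defs {B0,B2,B5}
  DF⁺ = {B2,B6,B7,B8}

Answer: ["B2", "B6", "B7", "B8"]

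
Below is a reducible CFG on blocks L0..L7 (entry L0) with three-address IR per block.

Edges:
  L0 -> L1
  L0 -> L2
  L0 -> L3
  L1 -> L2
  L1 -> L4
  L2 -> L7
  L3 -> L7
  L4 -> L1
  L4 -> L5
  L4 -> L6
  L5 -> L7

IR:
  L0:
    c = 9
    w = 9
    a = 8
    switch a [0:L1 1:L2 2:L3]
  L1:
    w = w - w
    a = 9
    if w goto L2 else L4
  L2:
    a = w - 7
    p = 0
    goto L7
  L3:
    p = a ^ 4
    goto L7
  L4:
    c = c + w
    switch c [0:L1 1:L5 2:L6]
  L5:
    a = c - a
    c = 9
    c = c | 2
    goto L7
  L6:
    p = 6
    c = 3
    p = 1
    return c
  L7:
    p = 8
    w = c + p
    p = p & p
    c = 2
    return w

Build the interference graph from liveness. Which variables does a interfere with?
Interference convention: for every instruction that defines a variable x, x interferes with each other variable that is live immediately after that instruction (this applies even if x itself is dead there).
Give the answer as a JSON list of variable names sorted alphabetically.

def/use:
  L0: def={a,c,w} ue=∅
  L1: def={a,w} ue={w}
  L2: def={a,p} ue={w}
  L3: def={p} ue={a}
  L4: def={c} ue={c,w}
  L5: def={a,c} ue={a,c}
  L6: def={c,p} ue=∅
  L7: def={c,p,w} ue={c}

Backward fixpoint:
  L0: in=∅ out={a,c,w}
  L1: in={c,w} out={a,c,w}
  L2: in={c,w} out={c}
  L3: in={a,c} out={c}
  L4: in={a,c,w} out={a,c,w}
  L5: in={a,c} out={c}
  L6: in=∅ out=∅
  L7: in={c} out=∅

Conflict graph:
  a — {c,w}
  c — {a,p,w}
  p — {c,w}
  w — {a,c,p}

N(a) = ["c", "w"]

Answer: ["c", "w"]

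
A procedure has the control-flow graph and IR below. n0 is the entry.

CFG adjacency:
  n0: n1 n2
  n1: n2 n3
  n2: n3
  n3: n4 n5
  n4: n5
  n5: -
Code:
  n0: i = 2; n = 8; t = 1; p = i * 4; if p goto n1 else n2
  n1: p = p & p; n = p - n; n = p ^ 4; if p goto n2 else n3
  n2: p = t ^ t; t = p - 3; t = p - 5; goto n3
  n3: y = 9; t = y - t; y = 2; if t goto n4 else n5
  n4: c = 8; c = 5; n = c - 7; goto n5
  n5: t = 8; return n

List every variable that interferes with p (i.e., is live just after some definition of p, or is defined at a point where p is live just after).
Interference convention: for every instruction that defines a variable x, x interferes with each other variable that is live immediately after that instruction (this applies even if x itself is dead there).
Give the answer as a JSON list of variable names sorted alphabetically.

Answer: ["n", "t"]

Analysis:
Per-block:
  n0 def {i,n,p,t} use ∅
  n1 def {n,p} use {n,p}
  n2 def {p,t} use {t}
  n3 def {t,y} use {t}
  n4 def {c,n} use ∅
  n5 def {t} use {n}

Live sets:
  n0 li=∅ lo={n,p,t}
  n1 li={n,p,t} lo={n,t}
  n2 li={n,t} lo={n,t}
  n3 li={n,t} lo={n}
  n4 li=∅ lo={n}
  n5 li={n} lo=∅

Conflict graph:
  c↔∅
  i↔{n,t}
  n↔{i,p,t,y}
  p↔{n,t}
  t↔{i,n,p,y}
  y↔{n,t}

N(p) = ["n", "t"]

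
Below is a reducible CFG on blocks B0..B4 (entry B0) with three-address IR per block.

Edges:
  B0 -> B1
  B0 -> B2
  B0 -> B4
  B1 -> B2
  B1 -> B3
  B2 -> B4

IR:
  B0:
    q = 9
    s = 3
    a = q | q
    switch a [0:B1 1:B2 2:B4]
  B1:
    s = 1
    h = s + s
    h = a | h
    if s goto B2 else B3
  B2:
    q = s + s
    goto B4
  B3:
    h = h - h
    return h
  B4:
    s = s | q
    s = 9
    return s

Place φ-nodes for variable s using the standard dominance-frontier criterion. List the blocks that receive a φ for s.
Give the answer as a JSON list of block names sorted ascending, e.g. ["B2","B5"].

idom tree: B1←B0 B2←B0 B3←B1 B4←B0
Dom∩ at merges:
  B2: preds {B0,B1}: {B0} ∩ {B0,B1} = {B0}; idom=B0
  B4: preds {B0,B2}: {B0} ∩ {B0,B2} = {B0}; idom=B0

DF walk-up:
  B2←B0: walk · to B0
  B2←B1: walk B1 to B0
  B4←B0: walk · to B0
  B4←B2: walk B2 to B0
  DF(B0)=∅
  DF(B1)={B2}
  DF(B2)={B4}
  DF(B3)=∅
  DF(B4)=∅

φ for s: defs {B0,B1,B4}
  DF⁺ = {B2,B4}

Answer: ["B2", "B4"]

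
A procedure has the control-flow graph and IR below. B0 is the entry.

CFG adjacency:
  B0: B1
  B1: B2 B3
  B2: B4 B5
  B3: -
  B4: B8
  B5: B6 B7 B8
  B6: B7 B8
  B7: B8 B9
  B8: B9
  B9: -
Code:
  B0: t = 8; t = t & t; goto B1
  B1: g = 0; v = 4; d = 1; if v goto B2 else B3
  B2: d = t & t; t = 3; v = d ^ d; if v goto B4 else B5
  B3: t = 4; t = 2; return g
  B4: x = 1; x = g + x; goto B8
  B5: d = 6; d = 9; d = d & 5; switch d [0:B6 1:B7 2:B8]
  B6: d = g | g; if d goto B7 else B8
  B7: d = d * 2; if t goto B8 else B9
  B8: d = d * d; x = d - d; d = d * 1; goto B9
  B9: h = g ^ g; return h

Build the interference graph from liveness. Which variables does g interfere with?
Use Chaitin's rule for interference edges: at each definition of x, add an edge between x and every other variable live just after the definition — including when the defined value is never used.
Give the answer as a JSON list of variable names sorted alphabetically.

Answer: ["d", "t", "v", "x"]

Working:
Per-block:
  B0: def={t} ue=∅
  B1: def={d,g,v} ue=∅
  B2: def={d,t,v} ue={t}
  B3: def={t} ue={g}
  B4: def={x} ue={g}
  B5: def={d} ue=∅
  B6: def={d} ue={g}
  B7: def={d} ue={d,t}
  B8: def={d,x} ue={d}
  B9: def={h} ue={g}

Backward fixpoint:
  live B0: ∅→{t}
  live B1: {t}→{g,t}
  live B2: {g,t}→{d,g,t}
  live B3: {g}→∅
  live B4: {d,g}→{d,g}
  live B5: {g,t}→{d,g,t}
  live B6: {g,t}→{d,g,t}
  live B7: {d,g,t}→{d,g}
  live B8: {d,g}→{g}
  live B9: {g}→∅

Conflict graph:
  d↔{g,t,v,x}
  g↔{d,t,v,x}
  h↔∅
  t↔{d,g,v}
  v↔{d,g,t}
  x↔{d,g}

N(g) = ["d", "t", "v", "x"]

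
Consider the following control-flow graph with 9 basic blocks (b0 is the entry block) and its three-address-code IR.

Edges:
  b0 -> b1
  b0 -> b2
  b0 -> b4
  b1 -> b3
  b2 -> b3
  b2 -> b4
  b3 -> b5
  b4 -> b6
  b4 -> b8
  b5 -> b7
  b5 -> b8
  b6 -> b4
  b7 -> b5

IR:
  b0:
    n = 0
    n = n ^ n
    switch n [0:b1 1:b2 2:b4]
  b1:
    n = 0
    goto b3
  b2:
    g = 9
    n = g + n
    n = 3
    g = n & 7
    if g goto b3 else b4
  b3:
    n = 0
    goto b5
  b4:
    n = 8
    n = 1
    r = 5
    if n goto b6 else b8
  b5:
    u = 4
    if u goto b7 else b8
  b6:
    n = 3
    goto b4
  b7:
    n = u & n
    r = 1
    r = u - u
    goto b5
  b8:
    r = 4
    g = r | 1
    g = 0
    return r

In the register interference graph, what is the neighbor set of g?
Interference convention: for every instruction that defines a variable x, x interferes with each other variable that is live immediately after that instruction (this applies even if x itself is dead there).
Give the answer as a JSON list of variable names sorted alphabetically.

Per-block:
  b0: def={n} ue=∅
  b1: def={n} ue=∅
  b2: def={g,n} ue={n}
  b3: def={n} ue=∅
  b4: def={n,r} ue=∅
  b5: def={u} ue=∅
  b6: def={n} ue=∅
  b7: def={n,r} ue={n,u}
  b8: def={g,r} ue=∅

Backward fixpoint:
  b0: in=∅ out={n}
  b1: in=∅ out=∅
  b2: in={n} out=∅
  b3: in=∅ out={n}
  b4: in=∅ out=∅
  b5: in={n} out={n,u}
  b6: in=∅ out=∅
  b7: in={n,u} out={n}
  b8: in=∅ out=∅

Conflict graph:
  g — {n,r}
  n — {g,r,u}
  r — {g,n,u}
  u — {n,r}

N(g) = ["n", "r"]

Answer: ["n", "r"]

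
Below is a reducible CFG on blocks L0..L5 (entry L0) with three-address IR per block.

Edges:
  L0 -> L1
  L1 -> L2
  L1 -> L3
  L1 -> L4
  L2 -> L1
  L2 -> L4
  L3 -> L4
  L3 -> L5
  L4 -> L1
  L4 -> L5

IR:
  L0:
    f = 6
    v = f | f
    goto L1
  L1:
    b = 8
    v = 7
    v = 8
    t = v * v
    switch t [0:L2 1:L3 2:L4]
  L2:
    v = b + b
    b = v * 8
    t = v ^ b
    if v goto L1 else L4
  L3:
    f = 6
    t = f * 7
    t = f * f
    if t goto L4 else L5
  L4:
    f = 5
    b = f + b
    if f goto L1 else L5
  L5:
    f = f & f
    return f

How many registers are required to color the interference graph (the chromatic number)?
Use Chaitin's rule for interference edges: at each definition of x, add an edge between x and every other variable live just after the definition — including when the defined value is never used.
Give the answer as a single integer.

Answer: 3

Analysis:
Block summaries:
  L0: def={f,v} ue=∅
  L1: def={b,t,v} ue=∅
  L2: def={b,t,v} ue={b}
  L3: def={f,t} ue=∅
  L4: def={b,f} ue={b}
  L5: def={f} ue={f}

Backward fixpoint:
  L0 li=∅ lo=∅
  L1 li=∅ lo={b}
  L2 li={b} lo={b}
  L3 li={b} lo={b,f}
  L4 li={b} lo={f}
  L5 li={f} lo=∅

Conflict graph:
  b↔{f,t,v}
  f↔{b,t}
  t↔{b,f,v}
  v↔{b,t}

Chromatic number:
  lower bound: {b,f,t} mutually conflict ⇒ χ ≥ 3
  assign b→r0 f→r2 t→r1 v→r2 — no edge inside a register ⇒ χ ≤ 3
  χ = 3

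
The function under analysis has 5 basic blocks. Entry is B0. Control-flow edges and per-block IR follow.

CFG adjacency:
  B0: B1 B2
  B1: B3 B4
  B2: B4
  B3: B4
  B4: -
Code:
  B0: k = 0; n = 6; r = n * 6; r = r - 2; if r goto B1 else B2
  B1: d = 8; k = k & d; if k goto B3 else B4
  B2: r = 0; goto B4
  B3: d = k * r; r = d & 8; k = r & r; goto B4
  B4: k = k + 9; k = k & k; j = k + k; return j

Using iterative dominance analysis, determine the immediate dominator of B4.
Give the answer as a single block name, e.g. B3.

Answer: B0

Derivation:
idom tree: B1←B0 B2←B0 B3←B1 B4←B0
Dom at joins:
  B4: preds {B1,B2,B3}: {B0,B1} ∩ {B0,B2} ∩ {B0,B1,B3} = {B0}; idom=B0

idom(B4) = B0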